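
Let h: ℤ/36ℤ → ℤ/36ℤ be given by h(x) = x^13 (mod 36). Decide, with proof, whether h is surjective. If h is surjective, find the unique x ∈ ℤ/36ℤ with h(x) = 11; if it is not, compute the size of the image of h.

h(0) = 0^13 = 0.
h(6): Repeated squaring mod 36: 6^1 ≡ 6, 6^2 ≡ 6² = 36 ≡ 0, 6^4 ≡ 0² = 0, 6^8 ≡ 0² = 0. Since 13 = 8 + 4 + 1, 6^13 ≡ 0·0·6: 0·0 = 0, then 0·6 = 0. So 6^13 ≡ 0 (mod 36).
So h(0) = h(6) = 0 while 0 ≠ 6, so h is not injective.
A non-injective map from the 36-element set ℤ/36ℤ to itself takes at most 35 distinct values, so it cannot be surjective. So h is not surjective.
Since h is not surjective, we determine |image(h)|. Computing x^13 mod 36 for each x (by repeated squaring, reducing mod 36 at every step), the values h(0), h(1), …, h(35) are: 0, 1, 20, 27, 4, 5, 0, 7, 8, 9, 28, 11, 0, 13, 32, 27, 16, 17, 0, 19, 20, 9, 4, 23, 0, 25, 8, 27, 28, 29, 0, 31, 32, 9, 16, 35.
The distinct values are {0, 1, 4, 5, 7, 8, 9, 11, 13, 16, 17, 19, 20, 23, 25, 27, 28, 29, 31, 32, 35}; there are 21 of them.

21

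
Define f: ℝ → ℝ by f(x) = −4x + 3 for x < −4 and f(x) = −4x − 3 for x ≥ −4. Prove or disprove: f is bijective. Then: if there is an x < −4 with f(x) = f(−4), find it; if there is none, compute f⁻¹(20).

Both pieces are strictly decreasing (slopes −4 and −4), so each is injective on its own interval.
The left piece maps (−∞, −4) onto (19, ∞); the right piece maps [−4, ∞) onto (−∞, 13].
The images leave a gap (19 has no preimage), so f is not surjective, hence not bijective.
Because the two images are disjoint, no x < −4 has f(x) = f(−4), so we compute f⁻¹(20): 20 lies in (19, ∞), so solve −4x + 3 = 20: x = (20 − 3)/(−4) = −17/4.

-17/4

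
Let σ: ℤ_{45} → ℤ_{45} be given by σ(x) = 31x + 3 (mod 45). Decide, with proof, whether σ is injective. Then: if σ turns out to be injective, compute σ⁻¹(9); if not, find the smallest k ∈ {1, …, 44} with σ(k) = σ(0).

6

Recall: σ is injective when σ(a) = σ(b) forces a = b.
Suppose σ(a) = σ(b) in ℤ_{45}. Then 31a + 3 ≡ 31b + 3 (mod 45), thus 31(a − b) ≡ 0 (mod 45).
Since gcd(31, 45) = 1, 31 is invertible modulo 45, so a − b ≡ 0 (mod 45), i.e. a = b.
So σ is injective.
We now compute 31⁻¹ mod 45 explicitly. Euclid's algorithm: 45 = 1·31 + 14, 31 = 2·14 + 3, 14 = 4·3 + 2, 3 = 1·2 + 1; back-substituting gives 1 = 16·31 − 11·45, so 31⁻¹ ≡ 16 (mod 45).
Since σ is injective, we find σ⁻¹(9): we need 31x ≡ 9 − 3 ≡ 6 (mod 45). Using 31⁻¹ = 16: x ≡ 16·6 = 96 = 2·45 + 6, so x = 6.
Check: σ(6) = 31·6 + 3 = 189 = 4·45 + 9 ≡ 9 (mod 45).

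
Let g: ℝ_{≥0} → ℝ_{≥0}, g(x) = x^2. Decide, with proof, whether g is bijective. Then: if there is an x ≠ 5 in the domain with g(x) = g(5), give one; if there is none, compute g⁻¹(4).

2

On ℝ_{≥0}, x ↦ x^2 is strictly increasing (injective) and for any y ∈ ℝ_{≥0} the 2nd root y^{1/2} lies in ℝ_{≥0} (surjective). So g is bijective.
Since x ↦ x^2 is strictly increasing on ℝ_{≥0}, it is injective there, so no x ≠ 5 in the domain has g(x) = g(5). We therefore compute g⁻¹(4) = 4^{1/2} = 2 (indeed 2^2 = 4).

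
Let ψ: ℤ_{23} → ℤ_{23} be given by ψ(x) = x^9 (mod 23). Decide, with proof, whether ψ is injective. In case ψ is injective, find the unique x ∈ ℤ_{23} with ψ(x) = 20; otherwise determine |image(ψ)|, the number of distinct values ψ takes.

10

Since 23 is prime, the nonzero elements of ℤ_{23} form a cyclic group of order 22.
As gcd(9, 22) = 1, raising to the 9th power is a bijection on this group: if a^9 ≡ b^9 then (ab^{−1})^9 = 1, and the only element of order dividing gcd(9, 22) = 1 is 1, so a = b.
With ψ(0) = 0 this makes ψ injective on all of ℤ_{23}, hence bijective (finite equal-size domain and codomain). In particular ψ is injective.
Since ψ is injective, we find the preimage of 20. The inverse of x ↦ x^9 on (ℤ_{23})^× is x ↦ x^5, because 9·5 = 45 = 2·22 + 1 ≡ 1 (mod 22) and x^{22} = 1 for x ≠ 0 (Fermat). So ψ⁻¹(20) = 20^5 mod 23.
Repeated squaring mod 23: 20^1 ≡ 20, 20^2 ≡ 20² = 400 ≡ 9, 20^4 ≡ 9² = 81 ≡ 12. Since 5 = 4 + 1, 20^5 ≡ 12·20: 12·20 = 240 ≡ 10. So 20^5 ≡ 10 (mod 23).
Hence ψ⁻¹(20) = 10.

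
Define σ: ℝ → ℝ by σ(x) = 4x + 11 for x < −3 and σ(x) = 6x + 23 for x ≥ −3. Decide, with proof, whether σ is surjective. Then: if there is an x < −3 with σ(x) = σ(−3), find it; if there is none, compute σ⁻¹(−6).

Both pieces are strictly increasing (slopes 4 and 6), so each is injective on its own interval.
The left piece maps (−∞, −3) onto (−∞, −1); the right piece maps [−3, ∞) onto [5, ∞).
The union (−∞, −1) ∪ [5, ∞) omits the interval between −1 and 5; in particular −1 has no preimage. So σ is not surjective.
Because the two images are disjoint, no x < −3 has σ(x) = σ(−3), so we compute σ⁻¹(−6): −6 lies in (−∞, −1), so solve 4x + 11 = −6: x = (−6 − 11)/4 = −17/4.

-17/4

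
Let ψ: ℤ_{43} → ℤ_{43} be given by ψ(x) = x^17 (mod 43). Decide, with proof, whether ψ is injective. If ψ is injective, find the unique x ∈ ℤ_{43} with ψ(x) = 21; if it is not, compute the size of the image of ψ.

4

Since 43 is prime, the nonzero elements of ℤ_{43} form a cyclic group of order 42.
As gcd(17, 42) = 1, raising to the 17th power is a bijection on this group: if s^17 ≡ t^17 then (st^{−1})^17 = 1, and the only element of order dividing gcd(17, 42) = 1 is 1, so s = t.
With ψ(0) = 0 this makes ψ injective on all of ℤ_{43}, hence bijective (finite equal-size domain and codomain). In particular ψ is injective.
Since ψ is injective, we find the preimage of 21. The inverse of x ↦ x^17 on (ℤ_{43})^× is x ↦ x^5, because 17·5 = 85 = 2·42 + 1 ≡ 1 (mod 42) and x^{42} = 1 for x ≠ 0 (Fermat). So ψ⁻¹(21) = 21^5 mod 43.
Repeated squaring mod 43: 21^1 ≡ 21, 21^2 ≡ 21² = 441 ≡ 11, 21^4 ≡ 11² = 121 ≡ 35. Since 5 = 4 + 1, 21^5 ≡ 35·21: 35·21 = 735 ≡ 4. So 21^5 ≡ 4 (mod 43).
Hence ψ⁻¹(21) = 4.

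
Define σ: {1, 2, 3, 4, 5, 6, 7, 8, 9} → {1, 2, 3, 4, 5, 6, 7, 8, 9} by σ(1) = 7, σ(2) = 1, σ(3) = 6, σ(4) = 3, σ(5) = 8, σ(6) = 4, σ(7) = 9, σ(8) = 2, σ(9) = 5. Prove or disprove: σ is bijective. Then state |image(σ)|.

The values 7, 1, 6, 3, 8, 4, 9, 2, 5 are a permutation of {1, 2, 3, 4, 5, 6, 7, 8, 9}: each element appears exactly once.
So σ is injective and surjective, hence bijective.
The image of σ is {1, 2, 3, 4, 5, 6, 7, 8, 9}, which has 9 elements.

9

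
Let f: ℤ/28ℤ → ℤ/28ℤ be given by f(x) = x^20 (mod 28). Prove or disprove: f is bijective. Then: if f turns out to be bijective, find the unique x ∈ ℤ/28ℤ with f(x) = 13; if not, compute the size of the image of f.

8

f(6): Repeated squaring mod 28: 6^1 ≡ 6, 6^2 ≡ 6² = 36 ≡ 8, 6^4 ≡ 8² = 64 ≡ 8, 6^8 ≡ 8² = 64 ≡ 8, 6^16 ≡ 8² = 64 ≡ 8. Since 20 = 16 + 4, 6^20 ≡ 8·8: 8·8 = 64 ≡ 8. So 6^20 ≡ 8 (mod 28).
f(8): Repeated squaring mod 28: 8^1 ≡ 8, 8^2 ≡ 8² = 64 ≡ 8, 8^4 ≡ 8² = 64 ≡ 8, 8^8 ≡ 8² = 64 ≡ 8, 8^16 ≡ 8² = 64 ≡ 8. Since 20 = 16 + 4, 8^20 ≡ 8·8: 8·8 = 64 ≡ 8. So 8^20 ≡ 8 (mod 28).
So f(6) = f(8) = 8 while 6 ≠ 8, so f is not injective, hence not bijective.
Since f is not bijective, we determine |image(f)|. Computing x^20 mod 28 for each x (by repeated squaring, reducing mod 28 at every step), the values f(0), f(1), …, f(27) are: 0, 1, 4, 9, 16, 25, 8, 21, 8, 25, 16, 9, 4, 1, 0, 1, 4, 9, 16, 25, 8, 21, 8, 25, 16, 9, 4, 1.
The distinct values are {0, 1, 4, 8, 9, 16, 21, 25}; there are 8 of them.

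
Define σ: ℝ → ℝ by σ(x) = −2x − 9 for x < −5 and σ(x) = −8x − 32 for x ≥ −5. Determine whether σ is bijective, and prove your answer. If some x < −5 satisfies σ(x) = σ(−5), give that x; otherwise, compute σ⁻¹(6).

Both pieces are strictly decreasing (slopes −2 and −8), so each is injective on its own interval.
The left piece maps (−∞, −5) onto (1, ∞); the right piece maps [−5, ∞) onto (−∞, 8].
These images overlap. In particular σ(−5) = 8 (right piece), and solving −2x − 9 = 8 on the left piece gives x = −17/2 < −5.
So σ(−17/2) = σ(−5) with −17/2 ≠ −5, and σ is not injective, hence not bijective. This x = −17/2 is the requested value below −5.

-17/2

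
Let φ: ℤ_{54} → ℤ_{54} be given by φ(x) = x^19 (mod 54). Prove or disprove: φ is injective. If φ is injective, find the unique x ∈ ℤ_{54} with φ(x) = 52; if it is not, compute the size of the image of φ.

38

φ(0) = 0^19 = 0.
φ(6): Repeated squaring mod 54: 6^1 ≡ 6, 6^2 ≡ 6² = 36, 6^4 ≡ 36² = 1296 ≡ 0, 6^8 ≡ 0² = 0, 6^16 ≡ 0² = 0. Since 19 = 16 + 2 + 1, 6^19 ≡ 0·36·6: 0·36 = 0, then 0·6 = 0. So 6^19 ≡ 0 (mod 54).
So φ(0) = φ(6) = 0 while 0 ≠ 6, so φ is not injective.
Since φ is not injective, we determine |image(φ)|. Computing x^19 mod 54 for each x (by repeated squaring, reducing mod 54 at every step), the values φ(0), φ(1), …, φ(53) are: 0, 1, 2, 27, 4, 5, 0, 7, 8, 27, 10, 11, 0, 13, 14, 27, 16, 17, 0, 19, 20, 27, 22, 23, 0, 25, 26, 27, 28, 29, 0, 31, 32, 27, 34, 35, 0, 37, 38, 27, 40, 41, 0, 43, 44, 27, 46, 47, 0, 49, 50, 27, 52, 53.
The distinct values are {0, 1, 2, 4, 5, 7, 8, 10, 11, 13, 14, 16, 17, 19, 20, 22, 23, 25, 26, 27, 28, 29, 31, 32, 34, 35, 37, 38, 40, 41, 43, 44, 46, 47, 49, 50, 52, 53}; there are 38 of them.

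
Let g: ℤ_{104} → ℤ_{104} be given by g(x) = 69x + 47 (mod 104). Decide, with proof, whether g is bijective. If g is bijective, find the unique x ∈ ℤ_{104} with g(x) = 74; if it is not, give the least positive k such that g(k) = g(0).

If g(u) = g(v), then 69u ≡ 69v (mod 104). Because gcd(69, 104) = 1, we may cancel 69 to get u ≡ v (mod 104).
We now compute 69⁻¹ mod 104 explicitly. Euclid's algorithm: 104 = 1·69 + 35, 69 = 1·35 + 34, 35 = 1·34 + 1; back-substituting gives 1 = 101·69 − 67·104, so 69⁻¹ ≡ 101 (mod 104).
Then y ↦ 101(y − 47) is a two-sided inverse to g, so every y ∈ ℤ_{104} has a preimage.
Hence g is bijective.
Since g is bijective, we find g⁻¹(74): we need 69x ≡ 74 − 47 ≡ 27 (mod 104). Using 69⁻¹ = 101: x ≡ 101·27 = 2727 = 26·104 + 23, so x = 23.
Check: g(23) = 69·23 + 47 = 1634 = 15·104 + 74 ≡ 74 (mod 104).

23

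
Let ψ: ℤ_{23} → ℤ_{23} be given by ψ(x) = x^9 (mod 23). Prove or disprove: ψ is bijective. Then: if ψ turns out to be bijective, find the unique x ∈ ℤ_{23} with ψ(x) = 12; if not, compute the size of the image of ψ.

18

Since 23 is prime, the nonzero elements of ℤ_{23} form a cyclic group of order 22.
As gcd(9, 22) = 1, raising to the 9th power is a bijection on this group: if s^9 ≡ t^9 then (st^{−1})^9 = 1, and the only element of order dividing gcd(9, 22) = 1 is 1, so s = t.
With ψ(0) = 0 this makes ψ injective on all of ℤ_{23}, hence bijective (finite equal-size domain and codomain). In particular ψ is bijective.
Since ψ is bijective, we find the preimage of 12. The inverse of x ↦ x^9 on (ℤ_{23})^× is x ↦ x^5, because 9·5 = 45 = 2·22 + 1 ≡ 1 (mod 22) and x^{22} = 1 for x ≠ 0 (Fermat). So ψ⁻¹(12) = 12^5 mod 23.
Repeated squaring mod 23: 12^1 ≡ 12, 12^2 ≡ 12² = 144 ≡ 6, 12^4 ≡ 6² = 36 ≡ 13. Since 5 = 4 + 1, 12^5 ≡ 13·12: 13·12 = 156 ≡ 18. So 12^5 ≡ 18 (mod 23).
Hence ψ⁻¹(12) = 18.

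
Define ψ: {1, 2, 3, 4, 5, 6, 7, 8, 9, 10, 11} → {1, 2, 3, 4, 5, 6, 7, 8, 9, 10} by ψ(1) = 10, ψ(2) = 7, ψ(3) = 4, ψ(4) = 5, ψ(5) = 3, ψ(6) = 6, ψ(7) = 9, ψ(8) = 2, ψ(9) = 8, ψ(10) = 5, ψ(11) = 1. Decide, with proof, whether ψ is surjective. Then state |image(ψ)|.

Every element of the codomain has a preimage: 1 = ψ(11), 2 = ψ(8), 3 = ψ(5), 4 = ψ(3), 5 = ψ(4), 6 = ψ(6), 7 = ψ(2), 8 = ψ(9), 9 = ψ(7), 10 = ψ(1).
Hence ψ is surjective.
The image of ψ is {1, 2, 3, 4, 5, 6, 7, 8, 9, 10}, which has 10 elements.

10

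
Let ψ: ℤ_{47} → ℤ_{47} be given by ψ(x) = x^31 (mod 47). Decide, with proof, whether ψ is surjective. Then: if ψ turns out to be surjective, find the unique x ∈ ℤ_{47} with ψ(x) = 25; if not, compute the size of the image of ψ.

21

Since 47 is prime, the nonzero elements of ℤ_{47} form a cyclic group of order 46.
As gcd(31, 46) = 1, raising to the 31st power is a bijection on this group: if x_1^31 ≡ x_2^31 then (x_1x_2^{−1})^31 = 1, and the only element of order dividing gcd(31, 46) = 1 is 1, so x_1 = x_2.
With ψ(0) = 0 this makes ψ injective on all of ℤ_{47}, hence bijective (finite equal-size domain and codomain). In particular ψ is surjective.
Since ψ is surjective, we find the preimage of 25. The inverse of x ↦ x^31 on (ℤ_{47})^× is x ↦ x^3, because 31·3 = 93 = 2·46 + 1 ≡ 1 (mod 46) and x^{46} = 1 for x ≠ 0 (Fermat). So ψ⁻¹(25) = 25^3 mod 47.
Repeated squaring mod 47: 25^1 ≡ 25, 25^2 ≡ 25² = 625 ≡ 14. Since 3 = 2 + 1, 25^3 ≡ 14·25: 14·25 = 350 ≡ 21. So 25^3 ≡ 21 (mod 47).
Hence ψ⁻¹(25) = 21.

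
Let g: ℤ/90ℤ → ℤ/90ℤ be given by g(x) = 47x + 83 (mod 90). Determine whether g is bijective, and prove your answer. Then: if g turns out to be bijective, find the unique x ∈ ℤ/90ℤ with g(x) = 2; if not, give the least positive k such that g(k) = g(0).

27

Suppose g(s) = g(t) in ℤ/90ℤ. Then 47s + 83 ≡ 47t + 83 (mod 90), thus 47(s − t) ≡ 0 (mod 90).
Since gcd(47, 90) = 1, 47 is invertible modulo 90, thus s − t ≡ 0 (mod 90), i.e. s = t.
We now compute 47⁻¹ mod 90 explicitly. Euclid's algorithm: 90 = 1·47 + 43, 47 = 1·43 + 4, 43 = 10·4 + 3, 4 = 1·3 + 1; back-substituting gives 1 = 23·47 − 12·90, so 47⁻¹ ≡ 23 (mod 90).
For any y ∈ ℤ/90ℤ, x = 23(y − 83) mod 90 satisfies g(x) = 47·23(y − 83) + 83 ≡ y (since 47·23 ≡ 1 mod 90). So every y has a preimage.
Hence g is bijective.
Since g is bijective, we compute g⁻¹(2): solve 47x + 83 ≡ 2 (mod 90), i.e. 47x ≡ 9 (mod 90).
Multiplying by 47⁻¹ = 23 gives x ≡ 23·9 = 207 = 2·90 + 27 ≡ 27 (mod 90).
Check: g(27) = 47·27 + 83 = 1352 = 15·90 + 2 ≡ 2 (mod 90).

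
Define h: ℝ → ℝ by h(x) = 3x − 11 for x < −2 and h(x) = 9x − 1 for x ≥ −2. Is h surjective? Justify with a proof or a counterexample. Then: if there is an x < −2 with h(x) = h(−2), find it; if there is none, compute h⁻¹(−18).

-8/3

Both pieces are strictly increasing (slopes 3 and 9), so each is injective on its own interval.
The left piece maps (−∞, −2) onto (−∞, −17); the right piece maps [−2, ∞) onto [−19, ∞).
The union (−∞, −17) ∪ [−19, ∞) covers ℝ, so h is surjective.
For the follow-up: the images overlap, so an x < −2 with h(x) = h(−2) exists. h(−2) = −19; solving 3x − 11 = −19 for x < −2 gives x = (−19 + 11)/3 = −8/3.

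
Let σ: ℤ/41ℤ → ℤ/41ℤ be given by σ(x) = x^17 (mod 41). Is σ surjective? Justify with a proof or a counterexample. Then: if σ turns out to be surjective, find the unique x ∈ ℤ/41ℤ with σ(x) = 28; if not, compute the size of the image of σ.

11

Since 41 is prime, the nonzero elements of ℤ/41ℤ form a cyclic group of order 40.
As gcd(17, 40) = 1, raising to the 17th power is a bijection on this group: if s^17 ≡ t^17 then (st^{−1})^17 = 1, and the only element of order dividing gcd(17, 40) = 1 is 1, so s = t.
With σ(0) = 0 this makes σ injective on all of ℤ/41ℤ, hence bijective (finite equal-size domain and codomain). In particular σ is surjective.
Since σ is surjective, we find the preimage of 28. The inverse of x ↦ x^17 on (ℤ/41ℤ)^× is x ↦ x^33, because 17·33 = 561 = 14·40 + 1 ≡ 1 (mod 40) and x^{40} = 1 for x ≠ 0 (Fermat). So σ⁻¹(28) = 28^33 mod 41.
Repeated squaring mod 41: 28^1 ≡ 28, 28^2 ≡ 28² = 784 ≡ 5, 28^4 ≡ 5² = 25, 28^8 ≡ 25² = 625 ≡ 10, 28^16 ≡ 10² = 100 ≡ 18, 28^32 ≡ 18² = 324 ≡ 37. Since 33 = 32 + 1, 28^33 ≡ 37·28: 37·28 = 1036 ≡ 11. So 28^33 ≡ 11 (mod 41).
Hence σ⁻¹(28) = 11.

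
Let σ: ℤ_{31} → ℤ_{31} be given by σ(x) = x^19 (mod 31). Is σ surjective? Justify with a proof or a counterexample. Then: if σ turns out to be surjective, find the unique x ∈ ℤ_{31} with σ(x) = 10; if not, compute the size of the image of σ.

Since 31 is prime, the nonzero elements of ℤ_{31} form a cyclic group of order 30.
As gcd(19, 30) = 1, raising to the 19th power is a bijection on this group: if u^19 ≡ v^19 then (uv^{−1})^19 = 1, and the only element of order dividing gcd(19, 30) = 1 is 1, so u = v.
With σ(0) = 0 this makes σ injective on all of ℤ_{31}, hence bijective (finite equal-size domain and codomain). In particular σ is surjective.
Since σ is surjective, we find the preimage of 10. The inverse of x ↦ x^19 on (ℤ_{31})^× is x ↦ x^19, because 19·19 = 361 = 12·30 + 1 ≡ 1 (mod 30) and x^{30} = 1 for x ≠ 0 (Fermat). So σ⁻¹(10) = 10^19 mod 31.
Repeated squaring mod 31: 10^1 ≡ 10, 10^2 ≡ 10² = 100 ≡ 7, 10^4 ≡ 7² = 49 ≡ 18, 10^8 ≡ 18² = 324 ≡ 14, 10^16 ≡ 14² = 196 ≡ 10. Since 19 = 16 + 2 + 1, 10^19 ≡ 10·7·10: 10·7 = 70 ≡ 8, then 8·10 = 80 ≡ 18. So 10^19 ≡ 18 (mod 31).
Hence σ⁻¹(10) = 18.

18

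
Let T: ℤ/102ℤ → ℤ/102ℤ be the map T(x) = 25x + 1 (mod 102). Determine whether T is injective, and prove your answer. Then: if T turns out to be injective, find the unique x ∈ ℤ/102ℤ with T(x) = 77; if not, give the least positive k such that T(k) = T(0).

52

By definition, T is injective if T(u) = T(v) implies u = v.
Suppose T(u) = T(v) in ℤ/102ℤ. Then 25u + 1 ≡ 25v + 1 (mod 102), therefore 25(u − v) ≡ 0 (mod 102).
Since gcd(25, 102) = 1, 25 is invertible modulo 102, so u − v ≡ 0 (mod 102), i.e. u = v.
So T is injective.
We now compute 25⁻¹ mod 102 explicitly. Euclid's algorithm: 102 = 4·25 + 2, 25 = 12·2 + 1; back-substituting gives 1 = 49·25 − 12·102, so 25⁻¹ ≡ 49 (mod 102).
Since T is injective, we find T⁻¹(77): we need 25x ≡ 77 − 1 ≡ 76 (mod 102). Using 25⁻¹ = 49: x ≡ 49·76 = 3724 = 36·102 + 52, so x = 52.
Check: T(52) = 25·52 + 1 = 1301 = 12·102 + 77 ≡ 77 (mod 102).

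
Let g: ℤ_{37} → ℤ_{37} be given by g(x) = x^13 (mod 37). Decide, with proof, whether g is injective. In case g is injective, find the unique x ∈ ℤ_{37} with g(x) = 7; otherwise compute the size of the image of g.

34

Since 37 is prime, the nonzero elements of ℤ_{37} form a cyclic group of order 36.
As gcd(13, 36) = 1, raising to the 13th power is a bijection on this group: if a^13 ≡ b^13 then (ab^{−1})^13 = 1, and the only element of order dividing gcd(13, 36) = 1 is 1, so a = b.
With g(0) = 0 this makes g injective on all of ℤ_{37}, hence bijective (finite equal-size domain and codomain). In particular g is injective.
Since g is injective, we find the preimage of 7. The inverse of x ↦ x^13 on (ℤ_{37})^× is x ↦ x^25, because 13·25 = 325 = 9·36 + 1 ≡ 1 (mod 36) and x^{36} = 1 for x ≠ 0 (Fermat). So g⁻¹(7) = 7^25 mod 37.
Repeated squaring mod 37: 7^1 ≡ 7, 7^2 ≡ 7² = 49 ≡ 12, 7^4 ≡ 12² = 144 ≡ 33, 7^8 ≡ 33² = 1089 ≡ 16, 7^16 ≡ 16² = 256 ≡ 34. Since 25 = 16 + 8 + 1, 7^25 ≡ 34·16·7: 34·16 = 544 ≡ 26, then 26·7 = 182 ≡ 34. So 7^25 ≡ 34 (mod 37).
Hence g⁻¹(7) = 34.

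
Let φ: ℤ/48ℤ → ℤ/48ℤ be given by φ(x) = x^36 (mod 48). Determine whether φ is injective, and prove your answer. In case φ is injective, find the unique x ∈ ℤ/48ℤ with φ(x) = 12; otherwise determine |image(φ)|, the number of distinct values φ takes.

4

φ(2): Repeated squaring mod 48: 2^1 ≡ 2, 2^2 ≡ 2² = 4, 2^4 ≡ 4² = 16, 2^8 ≡ 16² = 256 ≡ 16, 2^16 ≡ 16² = 256 ≡ 16, 2^32 ≡ 16² = 256 ≡ 16. Since 36 = 32 + 4, 2^36 ≡ 16·16: 16·16 = 256 ≡ 16. So 2^36 ≡ 16 (mod 48).
φ(4): Repeated squaring mod 48: 4^1 ≡ 4, 4^2 ≡ 4² = 16, 4^4 ≡ 16² = 256 ≡ 16, 4^8 ≡ 16² = 256 ≡ 16, 4^16 ≡ 16² = 256 ≡ 16, 4^32 ≡ 16² = 256 ≡ 16. Since 36 = 32 + 4, 4^36 ≡ 16·16: 16·16 = 256 ≡ 16. So 4^36 ≡ 16 (mod 48).
So φ(2) = φ(4) = 16 while 2 ≠ 4, so φ is not injective.
Since φ is not injective, we determine |image(φ)|. Computing x^36 mod 48 for each x (by repeated squaring, reducing mod 48 at every step), the values φ(0), φ(1), …, φ(47) are: 0, 1, 16, 33, 16, 1, 0, 1, 16, 33, 16, 1, 0, 1, 16, 33, 16, 1, 0, 1, 16, 33, 16, 1, 0, 1, 16, 33, 16, 1, 0, 1, 16, 33, 16, 1, 0, 1, 16, 33, 16, 1, 0, 1, 16, 33, 16, 1.
The distinct values are {0, 1, 16, 33}; there are 4 of them.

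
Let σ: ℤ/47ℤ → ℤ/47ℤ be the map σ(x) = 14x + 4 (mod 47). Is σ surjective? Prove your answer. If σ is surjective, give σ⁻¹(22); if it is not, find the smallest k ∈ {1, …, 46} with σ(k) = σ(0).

By definition, surjectivity means every element of the codomain has a preimage under σ.
Since gcd(14, 47) = 1, 14 is invertible modulo 47. Euclid's algorithm: 47 = 3·14 + 5, 14 = 2·5 + 4, 5 = 1·4 + 1; back-substituting gives 1 = 37·14 − 11·47, so 14⁻¹ ≡ 37 (mod 47).
For any y ∈ ℤ/47ℤ, x = 37(y − 4) mod 47 satisfies σ(x) = 14·37(y − 4) + 4 ≡ y (since 14·37 ≡ 1 mod 47). So every y has a preimage.
Thus σ is surjective.
Since σ is surjective, we compute σ⁻¹(22): solve 14x + 4 ≡ 22 (mod 47), i.e. 14x ≡ 18 (mod 47).
Multiplying by 14⁻¹ = 37 gives x ≡ 37·18 = 666 = 14·47 + 8 ≡ 8 (mod 47).
Check: σ(8) = 14·8 + 4 = 116 = 2·47 + 22 ≡ 22 (mod 47).

8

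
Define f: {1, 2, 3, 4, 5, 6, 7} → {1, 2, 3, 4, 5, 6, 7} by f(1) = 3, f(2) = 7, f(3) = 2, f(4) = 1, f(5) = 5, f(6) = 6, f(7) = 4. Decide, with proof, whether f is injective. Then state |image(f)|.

The values f(1), …, f(7) are 3, 7, 2, 1, 5, 6, 4 — all distinct.
So f(u) = f(v) only when u = v, and f is injective.
The image of f is {1, 2, 3, 4, 5, 6, 7}, which has 7 elements.

7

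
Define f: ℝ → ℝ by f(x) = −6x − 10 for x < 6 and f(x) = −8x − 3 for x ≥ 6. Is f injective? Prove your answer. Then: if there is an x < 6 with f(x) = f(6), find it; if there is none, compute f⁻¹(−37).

Both pieces are strictly decreasing (slopes −6 and −8), so each is injective on its own interval.
The left piece maps (−∞, 6) onto (−46, ∞); the right piece maps [6, ∞) onto (−∞, −51].
These images are disjoint, so no value is attained by both pieces. Thus f is injective.
Because the two images are disjoint, no x < 6 has f(x) = f(6), so we compute f⁻¹(−37): −37 lies in (−46, ∞), so solve −6x − 10 = −37: x = (−37 + 10)/(−6) = 9/2.

9/2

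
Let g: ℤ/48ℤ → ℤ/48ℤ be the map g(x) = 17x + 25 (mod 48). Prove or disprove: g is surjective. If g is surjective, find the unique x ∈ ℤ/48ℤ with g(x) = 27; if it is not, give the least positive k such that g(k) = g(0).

34

Since gcd(17, 48) = 1, 17 is invertible modulo 48. Euclid's algorithm: 48 = 2·17 + 14, 17 = 1·14 + 3, 14 = 4·3 + 2, 3 = 1·2 + 1; back-substituting gives 1 = 17·17 − 6·48, so 17⁻¹ ≡ 17 (mod 48).
Then y ↦ 17(y − 25) is a two-sided inverse to g, so every y ∈ ℤ/48ℤ has a preimage.
Therefore g is surjective.
Since g is surjective, we compute g⁻¹(27): solve 17x + 25 ≡ 27 (mod 48), i.e. 17x ≡ 2 (mod 48).
Multiplying by 17⁻¹ = 17 gives x ≡ 17·2 = 34 ≡ 34 (mod 48).
Check: g(34) = 17·34 + 25 = 603 = 12·48 + 27 ≡ 27 (mod 48).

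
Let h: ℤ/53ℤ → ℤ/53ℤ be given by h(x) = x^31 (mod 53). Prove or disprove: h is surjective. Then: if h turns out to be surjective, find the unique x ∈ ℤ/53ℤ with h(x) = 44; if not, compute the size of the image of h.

15

Since 53 is prime, the nonzero elements of ℤ/53ℤ form a cyclic group of order 52.
As gcd(31, 52) = 1, raising to the 31st power is a bijection on this group: if a^31 ≡ b^31 then (ab^{−1})^31 = 1, and the only element of order dividing gcd(31, 52) = 1 is 1, so a = b.
With h(0) = 0 this makes h injective on all of ℤ/53ℤ, hence bijective (finite equal-size domain and codomain). In particular h is surjective.
Since h is surjective, we find the preimage of 44. The inverse of x ↦ x^31 on (ℤ/53ℤ)^× is x ↦ x^47, because 31·47 = 1457 = 28·52 + 1 ≡ 1 (mod 52) and x^{52} = 1 for x ≠ 0 (Fermat). So h⁻¹(44) = 44^47 mod 53.
Repeated squaring mod 53: 44^1 ≡ 44, 44^2 ≡ 44² = 1936 ≡ 28, 44^4 ≡ 28² = 784 ≡ 42, 44^8 ≡ 42² = 1764 ≡ 15, 44^16 ≡ 15² = 225 ≡ 13, 44^32 ≡ 13² = 169 ≡ 10. Since 47 = 32 + 8 + 4 + 2 + 1, 44^47 ≡ 10·15·42·28·44: 10·15 = 150 ≡ 44, then 44·42 = 1848 ≡ 46, then 46·28 = 1288 ≡ 16, then 16·44 = 704 ≡ 15. So 44^47 ≡ 15 (mod 53).
Hence h⁻¹(44) = 15.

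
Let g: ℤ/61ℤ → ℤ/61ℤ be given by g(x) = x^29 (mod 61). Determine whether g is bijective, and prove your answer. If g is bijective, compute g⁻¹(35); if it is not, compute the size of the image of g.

Since 61 is prime, the nonzero elements of ℤ/61ℤ form a cyclic group of order 60.
As gcd(29, 60) = 1, raising to the 29th power is a bijection on this group: if u^29 ≡ v^29 then (uv^{−1})^29 = 1, and the only element of order dividing gcd(29, 60) = 1 is 1, so u = v.
With g(0) = 0 this makes g injective on all of ℤ/61ℤ, hence bijective (finite equal-size domain and codomain). In particular g is bijective.
Since g is bijective, we find the preimage of 35. The inverse of x ↦ x^29 on (ℤ/61ℤ)^× is x ↦ x^29, because 29·29 = 841 = 14·60 + 1 ≡ 1 (mod 60) and x^{60} = 1 for x ≠ 0 (Fermat). So g⁻¹(35) = 35^29 mod 61.
Repeated squaring mod 61: 35^1 ≡ 35, 35^2 ≡ 35² = 1225 ≡ 5, 35^4 ≡ 5² = 25, 35^8 ≡ 25² = 625 ≡ 15, 35^16 ≡ 15² = 225 ≡ 42. Since 29 = 16 + 8 + 4 + 1, 35^29 ≡ 42·15·25·35: 42·15 = 630 ≡ 20, then 20·25 = 500 ≡ 12, then 12·35 = 420 ≡ 54. So 35^29 ≡ 54 (mod 61).
Hence g⁻¹(35) = 54.

54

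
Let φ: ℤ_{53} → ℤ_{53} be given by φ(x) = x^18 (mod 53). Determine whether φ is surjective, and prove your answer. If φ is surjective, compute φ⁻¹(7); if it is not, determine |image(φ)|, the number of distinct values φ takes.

27

φ(26): Repeated squaring mod 53: 26^1 ≡ 26, 26^2 ≡ 26² = 676 ≡ 40, 26^4 ≡ 40² = 1600 ≡ 10, 26^8 ≡ 10² = 100 ≡ 47, 26^16 ≡ 47² = 2209 ≡ 36. Since 18 = 16 + 2, 26^18 ≡ 36·40: 36·40 = 1440 ≡ 9. So 26^18 ≡ 9 (mod 53).
φ(27): Repeated squaring mod 53: 27^1 ≡ 27, 27^2 ≡ 27² = 729 ≡ 40, 27^4 ≡ 40² = 1600 ≡ 10, 27^8 ≡ 10² = 100 ≡ 47, 27^16 ≡ 47² = 2209 ≡ 36. Since 18 = 16 + 2, 27^18 ≡ 36·40: 36·40 = 1440 ≡ 9. So 27^18 ≡ 9 (mod 53).
So φ(26) = φ(27) = 9 while 26 ≠ 27, so φ is not injective.
A non-injective map from the 53-element set ℤ_{53} to itself takes at most 52 distinct values, so it cannot be surjective. So φ is not surjective.
Since φ is not surjective, we determine |image(φ)|. Computing x^18 mod 53 for each x (by repeated squaring, reducing mod 53 at every step), the values φ(0), φ(1), …, φ(52) are: 0, 1, 6, 29, 36, 7, 15, 47, 4, 46, 42, 16, 37, 28, 17, 44, 24, 13, 11, 25, 40, 38, 43, 52, 10, 49, 9, 9, 49, 10, 52, 43, 38, 40, 25, 11, 13, 24, 44, 17, 28, 37, 16, 42, 46, 4, 47, 15, 7, 36, 29, 6, 1.
The distinct values are {0, 1, 4, 6, 7, 9, 10, 11, 13, 15, 16, 17, 24, 25, 28, 29, 36, 37, 38, 40, 42, 43, 44, 46, 47, 49, 52}; there are 27 of them.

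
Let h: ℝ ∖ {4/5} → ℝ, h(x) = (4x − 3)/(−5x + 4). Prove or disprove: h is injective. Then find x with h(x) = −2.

Suppose h(s) = h(t). Cross-multiplying: (4s − 3)(−5t + 4) = (4t − 3)(−5s + 4).
Expanding both sides and cancelling the symmetric terms leaves 1·(s − t) = 0. Since 1 ≠ 0, s = t. Thus h is injective.
Solving h(x) = −2: cross-multiplying gives 4x − 3 = −2(−5x + 4), which rearranges to −6x = −5, so x = 5/6.

5/6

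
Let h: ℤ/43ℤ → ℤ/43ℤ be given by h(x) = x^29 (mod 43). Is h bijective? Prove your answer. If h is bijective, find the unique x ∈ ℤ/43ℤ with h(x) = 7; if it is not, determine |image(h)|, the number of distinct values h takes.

37

Since 43 is prime, the nonzero elements of ℤ/43ℤ form a cyclic group of order 42.
As gcd(29, 42) = 1, raising to the 29th power is a bijection on this group: if u^29 ≡ v^29 then (uv^{−1})^29 = 1, and the only element of order dividing gcd(29, 42) = 1 is 1, so u = v.
With h(0) = 0 this makes h injective on all of ℤ/43ℤ, hence bijective (finite equal-size domain and codomain). In particular h is bijective.
Since h is bijective, we find the preimage of 7. The inverse of x ↦ x^29 on (ℤ/43ℤ)^× is x ↦ x^29, because 29·29 = 841 = 20·42 + 1 ≡ 1 (mod 42) and x^{42} = 1 for x ≠ 0 (Fermat). So h⁻¹(7) = 7^29 mod 43.
Repeated squaring mod 43: 7^1 ≡ 7, 7^2 ≡ 7² = 49 ≡ 6, 7^4 ≡ 6² = 36, 7^8 ≡ 36² = 1296 ≡ 6, 7^16 ≡ 6² = 36. Since 29 = 16 + 8 + 4 + 1, 7^29 ≡ 36·6·36·7: 36·6 = 216 ≡ 1, then 1·36 = 36, then 36·7 = 252 ≡ 37. So 7^29 ≡ 37 (mod 43).
Hence h⁻¹(7) = 37.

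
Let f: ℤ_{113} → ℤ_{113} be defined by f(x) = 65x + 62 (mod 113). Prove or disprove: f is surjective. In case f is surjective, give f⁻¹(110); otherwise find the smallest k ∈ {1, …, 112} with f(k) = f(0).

112

Since gcd(65, 113) = 1, 65 is invertible modulo 113. Euclid's algorithm: 113 = 1·65 + 48, 65 = 1·48 + 17, 48 = 2·17 + 14, 17 = 1·14 + 3, 14 = 4·3 + 2, 3 = 1·2 + 1; back-substituting gives 1 = 40·65 − 23·113, so 65⁻¹ ≡ 40 (mod 113).
For any y ∈ ℤ_{113}, x = 40(y − 62) mod 113 satisfies f(x) = 65·40(y − 62) + 62 ≡ y (since 65·40 ≡ 1 mod 113). So every y has a preimage.
Hence f is surjective.
Since f is surjective, we find f⁻¹(110): we need 65x ≡ 110 − 62 ≡ 48 (mod 113). Using 65⁻¹ = 40: x ≡ 40·48 = 1920 = 16·113 + 112, so x = 112.
Check: f(112) = 65·112 + 62 = 7342 = 64·113 + 110 ≡ 110 (mod 113).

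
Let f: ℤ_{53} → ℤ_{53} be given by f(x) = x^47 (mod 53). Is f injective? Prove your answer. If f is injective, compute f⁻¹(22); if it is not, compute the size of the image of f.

Since 53 is prime, the nonzero elements of ℤ_{53} form a cyclic group of order 52.
As gcd(47, 52) = 1, raising to the 47th power is a bijection on this group: if a^47 ≡ b^47 then (ab^{−1})^47 = 1, and the only element of order dividing gcd(47, 52) = 1 is 1, so a = b.
With f(0) = 0 this makes f injective on all of ℤ_{53}, hence bijective (finite equal-size domain and codomain). In particular f is injective.
Since f is injective, we find the preimage of 22. The inverse of x ↦ x^47 on (ℤ_{53})^× is x ↦ x^31, because 47·31 = 1457 = 28·52 + 1 ≡ 1 (mod 52) and x^{52} = 1 for x ≠ 0 (Fermat). So f⁻¹(22) = 22^31 mod 53.
Repeated squaring mod 53: 22^1 ≡ 22, 22^2 ≡ 22² = 484 ≡ 7, 22^4 ≡ 7² = 49, 22^8 ≡ 49² = 2401 ≡ 16, 22^16 ≡ 16² = 256 ≡ 44. Since 31 = 16 + 8 + 4 + 2 + 1, 22^31 ≡ 44·16·49·7·22: 44·16 = 704 ≡ 15, then 15·49 = 735 ≡ 46, then 46·7 = 322 ≡ 4, then 4·22 = 88 ≡ 35. So 22^31 ≡ 35 (mod 53).
Hence f⁻¹(22) = 35.

35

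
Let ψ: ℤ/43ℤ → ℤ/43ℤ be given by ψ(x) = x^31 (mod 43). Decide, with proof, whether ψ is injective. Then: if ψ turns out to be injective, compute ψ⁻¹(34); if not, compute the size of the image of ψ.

26

Since 43 is prime, the nonzero elements of ℤ/43ℤ form a cyclic group of order 42.
As gcd(31, 42) = 1, raising to the 31st power is a bijection on this group: if u^31 ≡ v^31 then (uv^{−1})^31 = 1, and the only element of order dividing gcd(31, 42) = 1 is 1, so u = v.
With ψ(0) = 0 this makes ψ injective on all of ℤ/43ℤ, hence bijective (finite equal-size domain and codomain). In particular ψ is injective.
Since ψ is injective, we find the preimage of 34. The inverse of x ↦ x^31 on (ℤ/43ℤ)^× is x ↦ x^19, because 31·19 = 589 = 14·42 + 1 ≡ 1 (mod 42) and x^{42} = 1 for x ≠ 0 (Fermat). So ψ⁻¹(34) = 34^19 mod 43.
Repeated squaring mod 43: 34^1 ≡ 34, 34^2 ≡ 34² = 1156 ≡ 38, 34^4 ≡ 38² = 1444 ≡ 25, 34^8 ≡ 25² = 625 ≡ 23, 34^16 ≡ 23² = 529 ≡ 13. Since 19 = 16 + 2 + 1, 34^19 ≡ 13·38·34: 13·38 = 494 ≡ 21, then 21·34 = 714 ≡ 26. So 34^19 ≡ 26 (mod 43).
Hence ψ⁻¹(34) = 26.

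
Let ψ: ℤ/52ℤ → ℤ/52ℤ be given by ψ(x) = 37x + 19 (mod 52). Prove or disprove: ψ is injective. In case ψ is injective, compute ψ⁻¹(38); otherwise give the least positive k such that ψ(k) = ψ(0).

Recall: ψ is injective if ψ(s) = ψ(t) implies s = t.
If ψ(s) = ψ(t), then 37s ≡ 37t (mod 52). Because gcd(37, 52) = 1, we may cancel 37 to get s ≡ t (mod 52).
Hence ψ is injective.
We now compute 37⁻¹ mod 52 explicitly. Euclid's algorithm: 52 = 1·37 + 15, 37 = 2·15 + 7, 15 = 2·7 + 1; back-substituting gives 1 = 45·37 − 32·52, so 37⁻¹ ≡ 45 (mod 52).
Since ψ is injective, we compute ψ⁻¹(38): solve 37x + 19 ≡ 38 (mod 52), i.e. 37x ≡ 19 (mod 52).
Multiplying by 37⁻¹ = 45 gives x ≡ 45·19 = 855 = 16·52 + 23 ≡ 23 (mod 52).
Check: ψ(23) = 37·23 + 19 = 870 = 16·52 + 38 ≡ 38 (mod 52).

23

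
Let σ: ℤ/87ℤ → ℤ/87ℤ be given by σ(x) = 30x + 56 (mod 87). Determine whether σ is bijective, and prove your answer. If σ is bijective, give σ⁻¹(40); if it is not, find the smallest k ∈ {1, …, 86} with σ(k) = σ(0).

29

We have gcd(30, 87) = 3 > 1. Taking a = 0 and b = 29: σ(0) = 56 and σ(29) = 30·29 + 56 = 926 ≡ 56 (mod 87).
So σ(0) = σ(29) while 0 ≠ 29, so σ is not injective, hence not bijective.
Since σ is not bijective, we find the least positive k with σ(k) = σ(0): this means 30k ≡ 0 (mod 87), i.e. 87 ∣ 30k. Since gcd(30, 87) = 3, dividing through by 3 this holds exactly when 29 ∣ 10k, and as gcd(10, 29) = 1, exactly when 29 ∣ k.
The smallest positive such k is 29.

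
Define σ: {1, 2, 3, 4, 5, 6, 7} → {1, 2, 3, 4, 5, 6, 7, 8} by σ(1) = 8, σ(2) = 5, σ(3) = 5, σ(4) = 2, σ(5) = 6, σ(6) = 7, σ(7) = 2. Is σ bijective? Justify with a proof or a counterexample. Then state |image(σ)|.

σ(2) = 5 = σ(3) with 2 ≠ 3, so σ is not injective, hence not bijective.
The image of σ is {2, 5, 6, 7, 8}, which has 5 elements.

5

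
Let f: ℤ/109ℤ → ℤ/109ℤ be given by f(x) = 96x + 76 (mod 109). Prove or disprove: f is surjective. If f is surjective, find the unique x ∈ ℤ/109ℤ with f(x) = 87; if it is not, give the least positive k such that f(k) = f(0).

83

Recall that f is surjective if every y in the codomain equals f(x) for some x in the domain.
Since gcd(96, 109) = 1, 96 is invertible modulo 109. Euclid's algorithm: 109 = 1·96 + 13, 96 = 7·13 + 5, 13 = 2·5 + 3, 5 = 1·3 + 2, 3 = 1·2 + 1; back-substituting gives 1 = 67·96 − 59·109, so 96⁻¹ ≡ 67 (mod 109).
Then y ↦ 67(y − 76) is a two-sided inverse to f, so every y ∈ ℤ/109ℤ has a preimage.
So f is surjective.
Since f is surjective, we compute f⁻¹(87): solve 96x + 76 ≡ 87 (mod 109), i.e. 96x ≡ 11 (mod 109).
Multiplying by 96⁻¹ = 67 gives x ≡ 67·11 = 737 = 6·109 + 83 ≡ 83 (mod 109).
Check: f(83) = 96·83 + 76 = 8044 = 73·109 + 87 ≡ 87 (mod 109).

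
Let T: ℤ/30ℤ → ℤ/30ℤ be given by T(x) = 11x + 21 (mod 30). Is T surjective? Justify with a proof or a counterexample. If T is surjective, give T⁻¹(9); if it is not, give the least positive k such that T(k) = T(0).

18

Recall: T is surjective if every y in the codomain equals T(x) for some x in the domain.
Since gcd(11, 30) = 1, 11 is invertible modulo 30. Euclid's algorithm: 30 = 2·11 + 8, 11 = 1·8 + 3, 8 = 2·3 + 2, 3 = 1·2 + 1; back-substituting gives 1 = 11·11 − 4·30, so 11⁻¹ ≡ 11 (mod 30).
For any y ∈ ℤ/30ℤ, x = 11(y − 21) mod 30 satisfies T(x) = 11·11(y − 21) + 21 ≡ y (since 11·11 ≡ 1 mod 30). So every y has a preimage.
Thus T is surjective.
Since T is surjective, we find T⁻¹(9): we need 11x ≡ 9 − 21 ≡ 18 (mod 30). Using 11⁻¹ = 11: x ≡ 11·18 = 198 = 6·30 + 18, so x = 18.
Check: T(18) = 11·18 + 21 = 219 = 7·30 + 9 ≡ 9 (mod 30).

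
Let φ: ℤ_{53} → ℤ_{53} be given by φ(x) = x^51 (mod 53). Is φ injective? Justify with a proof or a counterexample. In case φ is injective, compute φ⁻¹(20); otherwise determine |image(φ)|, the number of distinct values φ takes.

Since 53 is prime, the nonzero elements of ℤ_{53} form a cyclic group of order 52.
As gcd(51, 52) = 1, raising to the 51st power is a bijection on this group: if u^51 ≡ v^51 then (uv^{−1})^51 = 1, and the only element of order dividing gcd(51, 52) = 1 is 1, so u = v.
With φ(0) = 0 this makes φ injective on all of ℤ_{53}, hence bijective (finite equal-size domain and codomain). In particular φ is injective.
Since φ is injective, we find the preimage of 20. The inverse of x ↦ x^51 on (ℤ_{53})^× is x ↦ x^51, because 51·51 = 2601 = 50·52 + 1 ≡ 1 (mod 52) and x^{52} = 1 for x ≠ 0 (Fermat). So φ⁻¹(20) = 20^51 mod 53.
Repeated squaring mod 53: 20^1 ≡ 20, 20^2 ≡ 20² = 400 ≡ 29, 20^4 ≡ 29² = 841 ≡ 46, 20^8 ≡ 46² = 2116 ≡ 49, 20^16 ≡ 49² = 2401 ≡ 16, 20^32 ≡ 16² = 256 ≡ 44. Since 51 = 32 + 16 + 2 + 1, 20^51 ≡ 44·16·29·20: 44·16 = 704 ≡ 15, then 15·29 = 435 ≡ 11, then 11·20 = 220 ≡ 8. So 20^51 ≡ 8 (mod 53).
Hence φ⁻¹(20) = 8.

8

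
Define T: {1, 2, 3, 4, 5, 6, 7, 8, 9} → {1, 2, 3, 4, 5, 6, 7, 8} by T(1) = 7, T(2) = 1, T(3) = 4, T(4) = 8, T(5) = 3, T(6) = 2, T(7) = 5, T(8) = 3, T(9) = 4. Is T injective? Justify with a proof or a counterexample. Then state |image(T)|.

T(5) = 3 = T(8) with 5 ≠ 8, so T is not injective.
The image of T is {1, 2, 3, 4, 5, 7, 8}, which has 7 elements.

7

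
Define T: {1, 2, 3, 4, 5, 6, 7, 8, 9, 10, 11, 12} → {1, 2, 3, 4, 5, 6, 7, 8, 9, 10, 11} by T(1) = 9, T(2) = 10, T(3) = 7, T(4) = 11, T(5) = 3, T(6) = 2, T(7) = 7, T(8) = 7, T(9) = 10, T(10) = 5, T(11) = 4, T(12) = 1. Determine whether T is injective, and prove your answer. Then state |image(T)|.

T(3) = 7 = T(7) with 3 ≠ 7, so T is not injective.
The image of T is {1, 2, 3, 4, 5, 7, 9, 10, 11}, which has 9 elements.

9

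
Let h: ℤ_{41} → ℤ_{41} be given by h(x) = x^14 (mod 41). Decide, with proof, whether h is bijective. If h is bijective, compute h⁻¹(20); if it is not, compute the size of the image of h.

h(20): Repeated squaring mod 41: 20^1 ≡ 20, 20^2 ≡ 20² = 400 ≡ 31, 20^4 ≡ 31² = 961 ≡ 18, 20^8 ≡ 18² = 324 ≡ 37. Since 14 = 8 + 4 + 2, 20^14 ≡ 37·18·31: 37·18 = 666 ≡ 10, then 10·31 = 310 ≡ 23. So 20^14 ≡ 23 (mod 41).
h(21): Repeated squaring mod 41: 21^1 ≡ 21, 21^2 ≡ 21² = 441 ≡ 31, 21^4 ≡ 31² = 961 ≡ 18, 21^8 ≡ 18² = 324 ≡ 37. Since 14 = 8 + 4 + 2, 21^14 ≡ 37·18·31: 37·18 = 666 ≡ 10, then 10·31 = 310 ≡ 23. So 21^14 ≡ 23 (mod 41).
So h(20) = h(21) = 23 while 20 ≠ 21, therefore h is not injective, hence not bijective.
Since h is not bijective, we determine |image(h)|. Computing x^14 mod 41 for each x (by repeated squaring, reducing mod 41 at every step), the values h(0), h(1), …, h(40) are: 0, 1, 25, 32, 10, 31, 21, 2, 4, 40, 37, 36, 33, 20, 9, 8, 18, 5, 16, 39, 23, 23, 39, 16, 5, 18, 8, 9, 20, 33, 36, 37, 40, 4, 2, 21, 31, 10, 32, 25, 1.
The distinct values are {0, 1, 2, 4, 5, 8, 9, 10, 16, 18, 20, 21, 23, 25, 31, 32, 33, 36, 37, 39, 40}; there are 21 of them.

21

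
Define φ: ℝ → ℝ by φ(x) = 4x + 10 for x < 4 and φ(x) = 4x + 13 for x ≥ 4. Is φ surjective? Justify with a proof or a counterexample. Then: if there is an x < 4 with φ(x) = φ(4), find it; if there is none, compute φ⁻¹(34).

21/4

Both pieces are strictly increasing (slopes 4 and 4), so each is injective on its own interval.
The left piece maps (−∞, 4) onto (−∞, 26); the right piece maps [4, ∞) onto [29, ∞).
The union (−∞, 26) ∪ [29, ∞) omits the interval between 26 and 29; in particular 26 has no preimage. So φ is not surjective.
Because the two images are disjoint, no x < 4 has φ(x) = φ(4), so we compute φ⁻¹(34): 34 lies in [29, ∞), so solve 4x + 13 = 34: x = (34 − 13)/4 = 21/4.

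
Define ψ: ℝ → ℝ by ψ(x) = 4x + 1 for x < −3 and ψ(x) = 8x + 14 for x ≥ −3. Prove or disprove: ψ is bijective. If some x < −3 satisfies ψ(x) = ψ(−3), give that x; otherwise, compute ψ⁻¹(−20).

Both pieces are strictly increasing (slopes 4 and 8), so each is injective on its own interval.
The left piece maps (−∞, −3) onto (−∞, −11); the right piece maps [−3, ∞) onto [−10, ∞).
The images leave a gap (−11 has no preimage), so ψ is not surjective, hence not bijective.
Because the two images are disjoint, no x < −3 has ψ(x) = ψ(−3), so we compute ψ⁻¹(−20): −20 lies in (−∞, −11), so solve 4x + 1 = −20: x = (−20 − 1)/4 = −21/4.

-21/4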